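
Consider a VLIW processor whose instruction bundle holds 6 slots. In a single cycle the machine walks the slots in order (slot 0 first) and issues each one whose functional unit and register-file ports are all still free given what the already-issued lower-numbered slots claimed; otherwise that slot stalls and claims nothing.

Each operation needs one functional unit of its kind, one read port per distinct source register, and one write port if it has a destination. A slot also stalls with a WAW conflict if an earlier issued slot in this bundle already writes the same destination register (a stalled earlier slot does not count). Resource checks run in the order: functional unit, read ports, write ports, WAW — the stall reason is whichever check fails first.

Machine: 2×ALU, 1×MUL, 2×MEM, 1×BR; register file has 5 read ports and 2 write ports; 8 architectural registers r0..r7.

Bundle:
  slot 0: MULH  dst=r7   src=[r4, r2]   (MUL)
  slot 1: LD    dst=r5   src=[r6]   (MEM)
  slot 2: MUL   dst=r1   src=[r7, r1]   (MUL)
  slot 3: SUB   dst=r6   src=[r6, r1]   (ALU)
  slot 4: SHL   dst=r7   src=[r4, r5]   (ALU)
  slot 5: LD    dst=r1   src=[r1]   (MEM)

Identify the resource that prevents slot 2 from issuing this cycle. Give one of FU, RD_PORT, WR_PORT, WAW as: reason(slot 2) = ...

  0. MUL→r7 ⇒ go  {2A/0Mu/2Ld/1B | 3r 1w}
  1. MEM→r5 ⇒ go  {2A/0Mu/1Ld/1B | 2r 0w}
  2. MUL→r1 ⇒ no(FU)  {2A/0Mu/1Ld/1B | 2r 0w}
  3. ALU→r6 ⇒ no(WR_PORT)  {2A/0Mu/1Ld/1B | 2r 0w}
  4. ALU→r7 ⇒ no(WR_PORT)  {2A/0Mu/1Ld/1B | 2r 0w}
  5. MEM→r1 ⇒ no(WR_PORT)  {2A/0Mu/1Ld/1B | 2r 0w}

reason(slot 2) = FU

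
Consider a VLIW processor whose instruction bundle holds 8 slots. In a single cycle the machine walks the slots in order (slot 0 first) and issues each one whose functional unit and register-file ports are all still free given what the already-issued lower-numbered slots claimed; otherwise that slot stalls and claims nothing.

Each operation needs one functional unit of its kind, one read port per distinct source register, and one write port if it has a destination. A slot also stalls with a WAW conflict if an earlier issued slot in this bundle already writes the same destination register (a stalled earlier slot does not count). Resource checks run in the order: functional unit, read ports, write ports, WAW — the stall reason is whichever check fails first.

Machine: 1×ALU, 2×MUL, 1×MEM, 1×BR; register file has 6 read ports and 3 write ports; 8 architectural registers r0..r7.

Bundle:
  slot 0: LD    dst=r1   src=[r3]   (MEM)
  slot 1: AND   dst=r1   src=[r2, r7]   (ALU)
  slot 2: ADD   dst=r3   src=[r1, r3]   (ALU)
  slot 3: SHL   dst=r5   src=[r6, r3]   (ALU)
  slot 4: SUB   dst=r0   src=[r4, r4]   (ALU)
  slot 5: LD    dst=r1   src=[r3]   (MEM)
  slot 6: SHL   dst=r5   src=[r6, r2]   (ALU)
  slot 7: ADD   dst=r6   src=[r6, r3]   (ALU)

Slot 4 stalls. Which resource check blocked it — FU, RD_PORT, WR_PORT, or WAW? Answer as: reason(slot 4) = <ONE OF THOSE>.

reason(slot 4) = FU

  0. MEM→r1 ⇒ go  {1A/2Mu/0Ld/1B | 5r 2w}
  1. ALU→r1 ⇒ no(WAW)  {1A/2Mu/0Ld/1B | 5r 2w}
  2. ALU→r3 ⇒ go  {0A/2Mu/0Ld/1B | 3r 1w}
  3. ALU→r5 ⇒ no(FU)  {0A/2Mu/0Ld/1B | 3r 1w}
  4. ALU→r0 ⇒ no(FU)  {0A/2Mu/0Ld/1B | 3r 1w}
  5. MEM→r1 ⇒ no(FU)  {0A/2Mu/0Ld/1B | 3r 1w}
  6. ALU→r5 ⇒ no(FU)  {0A/2Mu/0Ld/1B | 3r 1w}
  7. ALU→r6 ⇒ no(FU)  {0A/2Mu/0Ld/1B | 3r 1w}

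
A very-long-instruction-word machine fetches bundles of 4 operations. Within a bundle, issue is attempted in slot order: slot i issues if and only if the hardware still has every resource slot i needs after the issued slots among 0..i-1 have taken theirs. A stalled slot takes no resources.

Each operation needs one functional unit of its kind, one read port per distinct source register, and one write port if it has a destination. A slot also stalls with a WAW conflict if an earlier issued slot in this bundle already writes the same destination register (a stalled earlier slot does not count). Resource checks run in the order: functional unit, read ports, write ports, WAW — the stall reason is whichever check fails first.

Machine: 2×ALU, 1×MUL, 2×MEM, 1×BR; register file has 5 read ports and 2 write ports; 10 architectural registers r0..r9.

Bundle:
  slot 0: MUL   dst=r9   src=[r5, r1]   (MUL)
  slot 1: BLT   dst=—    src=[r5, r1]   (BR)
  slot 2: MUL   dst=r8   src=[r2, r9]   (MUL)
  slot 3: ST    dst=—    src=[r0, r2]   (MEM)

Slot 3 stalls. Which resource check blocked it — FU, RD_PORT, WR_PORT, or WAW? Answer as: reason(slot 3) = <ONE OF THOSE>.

[0] MUL needs rd=2 wr=1: ok; after: ALU=2 MUL=0 MEM=2 BR=1, R=3, W=1
[1] BR needs rd=2 wr=0: ok; after: ALU=2 MUL=0 MEM=2 BR=0, R=1, W=1
[2] MUL needs rd=2 wr=1: FU; after: ALU=2 MUL=0 MEM=2 BR=0, R=1, W=1
[3] MEM needs rd=2 wr=0: RD_PORT; after: ALU=2 MUL=0 MEM=2 BR=0, R=1, W=1

reason(slot 3) = RD_PORT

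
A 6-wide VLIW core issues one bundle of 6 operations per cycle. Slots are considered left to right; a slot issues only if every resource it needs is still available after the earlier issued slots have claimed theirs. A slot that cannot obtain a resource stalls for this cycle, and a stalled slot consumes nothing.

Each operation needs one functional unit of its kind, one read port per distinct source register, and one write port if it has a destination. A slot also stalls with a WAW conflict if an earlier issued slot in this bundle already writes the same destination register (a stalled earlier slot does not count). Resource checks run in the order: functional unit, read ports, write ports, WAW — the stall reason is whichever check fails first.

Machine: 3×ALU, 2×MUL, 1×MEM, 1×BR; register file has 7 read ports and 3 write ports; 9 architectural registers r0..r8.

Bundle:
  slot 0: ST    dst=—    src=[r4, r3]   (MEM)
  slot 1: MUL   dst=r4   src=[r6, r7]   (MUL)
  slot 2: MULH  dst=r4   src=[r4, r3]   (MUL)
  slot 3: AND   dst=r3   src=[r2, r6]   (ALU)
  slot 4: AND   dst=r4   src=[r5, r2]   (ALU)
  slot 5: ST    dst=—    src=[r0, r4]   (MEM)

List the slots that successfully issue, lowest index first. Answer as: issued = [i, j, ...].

slot 0 (MEM): ISSUE — free A3,Mu2,Ld0,B1 rp5 wp3
slot 1 (MUL): ISSUE — free A3,Mu1,Ld0,B1 rp3 wp2
slot 2 (MUL): stall WAW — free A3,Mu1,Ld0,B1 rp3 wp2
slot 3 (ALU): ISSUE — free A2,Mu1,Ld0,B1 rp1 wp1
slot 4 (ALU): stall RD_PORT — free A2,Mu1,Ld0,B1 rp1 wp1
slot 5 (MEM): stall FU — free A2,Mu1,Ld0,B1 rp1 wp1

issued = [0, 1, 3]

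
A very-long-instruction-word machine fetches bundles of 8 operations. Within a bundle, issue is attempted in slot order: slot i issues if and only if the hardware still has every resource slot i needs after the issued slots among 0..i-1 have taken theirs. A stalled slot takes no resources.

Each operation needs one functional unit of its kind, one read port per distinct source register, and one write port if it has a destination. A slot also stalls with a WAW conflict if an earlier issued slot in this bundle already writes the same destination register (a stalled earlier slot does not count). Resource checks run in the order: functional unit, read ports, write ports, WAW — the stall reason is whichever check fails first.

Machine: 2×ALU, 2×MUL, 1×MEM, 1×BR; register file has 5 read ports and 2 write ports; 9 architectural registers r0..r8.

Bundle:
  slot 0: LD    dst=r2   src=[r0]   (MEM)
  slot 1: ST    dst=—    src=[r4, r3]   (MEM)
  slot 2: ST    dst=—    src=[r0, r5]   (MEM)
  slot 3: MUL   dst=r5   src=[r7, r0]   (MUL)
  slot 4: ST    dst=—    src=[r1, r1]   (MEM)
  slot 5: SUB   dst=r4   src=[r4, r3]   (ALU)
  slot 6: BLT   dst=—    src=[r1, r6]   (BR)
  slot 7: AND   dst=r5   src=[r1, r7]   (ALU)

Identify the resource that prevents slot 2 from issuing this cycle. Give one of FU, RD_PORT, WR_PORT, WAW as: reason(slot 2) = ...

reason(slot 2) = FU

  0. MEM→r2 ⇒ go  {2A/2Mu/0Ld/1B | 4r 1w}
  1. MEM ⇒ no(FU)  {2A/2Mu/0Ld/1B | 4r 1w}
  2. MEM ⇒ no(FU)  {2A/2Mu/0Ld/1B | 4r 1w}
  3. MUL→r5 ⇒ go  {2A/1Mu/0Ld/1B | 2r 0w}
  4. MEM ⇒ no(FU)  {2A/1Mu/0Ld/1B | 2r 0w}
  5. ALU→r4 ⇒ no(WR_PORT)  {2A/1Mu/0Ld/1B | 2r 0w}
  6. BR ⇒ go  {2A/1Mu/0Ld/0B | 0r 0w}
  7. ALU→r5 ⇒ no(RD_PORT)  {2A/1Mu/0Ld/0B | 0r 0w}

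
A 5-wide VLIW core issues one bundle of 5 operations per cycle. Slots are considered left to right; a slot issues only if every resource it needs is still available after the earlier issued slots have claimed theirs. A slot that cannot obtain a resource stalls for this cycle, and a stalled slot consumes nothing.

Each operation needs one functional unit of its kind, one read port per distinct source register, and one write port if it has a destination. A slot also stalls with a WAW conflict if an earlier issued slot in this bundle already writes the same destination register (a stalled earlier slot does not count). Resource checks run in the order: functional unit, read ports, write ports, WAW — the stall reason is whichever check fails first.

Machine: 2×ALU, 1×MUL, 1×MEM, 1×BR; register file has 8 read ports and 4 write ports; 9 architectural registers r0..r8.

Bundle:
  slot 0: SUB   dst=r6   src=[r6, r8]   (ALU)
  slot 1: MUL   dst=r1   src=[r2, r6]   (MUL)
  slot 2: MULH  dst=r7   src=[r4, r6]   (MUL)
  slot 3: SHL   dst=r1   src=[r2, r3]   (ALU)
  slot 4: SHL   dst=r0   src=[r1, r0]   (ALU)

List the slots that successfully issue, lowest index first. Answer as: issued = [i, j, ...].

issued = [0, 1, 4]

  0. ALU→r6 ⇒ go  {1A/1Mu/1Ld/1B | 6r 3w}
  1. MUL→r1 ⇒ go  {1A/0Mu/1Ld/1B | 4r 2w}
  2. MUL→r7 ⇒ no(FU)  {1A/0Mu/1Ld/1B | 4r 2w}
  3. ALU→r1 ⇒ no(WAW)  {1A/0Mu/1Ld/1B | 4r 2w}
  4. ALU→r0 ⇒ go  {0A/0Mu/1Ld/1B | 2r 1w}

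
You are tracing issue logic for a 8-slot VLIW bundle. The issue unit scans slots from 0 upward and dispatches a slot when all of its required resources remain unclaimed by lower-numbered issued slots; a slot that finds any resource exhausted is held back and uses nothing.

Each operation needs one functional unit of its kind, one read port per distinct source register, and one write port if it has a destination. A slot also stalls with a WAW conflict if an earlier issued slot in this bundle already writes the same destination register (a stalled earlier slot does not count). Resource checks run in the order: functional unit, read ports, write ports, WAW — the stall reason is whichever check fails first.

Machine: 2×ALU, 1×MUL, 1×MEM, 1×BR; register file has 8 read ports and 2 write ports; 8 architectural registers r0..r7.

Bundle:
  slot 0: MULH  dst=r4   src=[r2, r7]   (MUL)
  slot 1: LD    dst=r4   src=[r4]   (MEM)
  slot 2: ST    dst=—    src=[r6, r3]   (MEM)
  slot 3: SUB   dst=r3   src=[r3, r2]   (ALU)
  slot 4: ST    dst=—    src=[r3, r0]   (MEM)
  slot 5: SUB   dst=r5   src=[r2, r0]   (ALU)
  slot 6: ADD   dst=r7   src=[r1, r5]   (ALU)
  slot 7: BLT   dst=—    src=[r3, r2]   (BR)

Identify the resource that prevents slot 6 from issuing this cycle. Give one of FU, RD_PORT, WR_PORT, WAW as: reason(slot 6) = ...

reason(slot 6) = WR_PORT

(0) want 1×MUL +2rd +1wr — yes → AL2|MU0|ME1|BR1|rd6|wr1
(1) want 1×MEM +1rd +1wr — WAW → AL2|MU0|ME1|BR1|rd6|wr1
(2) want 1×MEM +2rd +0wr — yes → AL2|MU0|ME0|BR1|rd4|wr1
(3) want 1×ALU +2rd +1wr — yes → AL1|MU0|ME0|BR1|rd2|wr0
(4) want 1×MEM +2rd +0wr — FU → AL1|MU0|ME0|BR1|rd2|wr0
(5) want 1×ALU +2rd +1wr — WR_PORT → AL1|MU0|ME0|BR1|rd2|wr0
(6) want 1×ALU +2rd +1wr — WR_PORT → AL1|MU0|ME0|BR1|rd2|wr0
(7) want 1×BR +2rd +0wr — yes → AL1|MU0|ME0|BR0|rd0|wr0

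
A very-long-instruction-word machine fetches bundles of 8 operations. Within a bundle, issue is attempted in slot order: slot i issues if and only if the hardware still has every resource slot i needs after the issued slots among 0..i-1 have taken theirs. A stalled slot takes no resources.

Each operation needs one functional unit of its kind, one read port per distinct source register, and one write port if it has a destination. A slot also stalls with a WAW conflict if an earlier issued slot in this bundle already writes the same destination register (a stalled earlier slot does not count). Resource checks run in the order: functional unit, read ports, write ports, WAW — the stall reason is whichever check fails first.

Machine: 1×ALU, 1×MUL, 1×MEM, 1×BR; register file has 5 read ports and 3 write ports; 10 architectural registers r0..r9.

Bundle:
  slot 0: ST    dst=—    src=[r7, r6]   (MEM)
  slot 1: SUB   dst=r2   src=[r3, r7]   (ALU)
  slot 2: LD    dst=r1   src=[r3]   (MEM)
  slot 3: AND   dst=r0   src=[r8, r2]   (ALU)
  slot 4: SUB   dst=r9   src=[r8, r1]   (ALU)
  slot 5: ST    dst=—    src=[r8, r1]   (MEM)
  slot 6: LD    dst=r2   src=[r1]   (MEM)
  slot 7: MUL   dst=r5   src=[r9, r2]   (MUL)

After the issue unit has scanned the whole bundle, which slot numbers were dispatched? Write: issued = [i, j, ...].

issued = [0, 1]

[0] MEM needs rd=2 wr=0: ok; after: ALU=1 MUL=1 MEM=0 BR=1, R=3, W=3
[1] ALU needs rd=2 wr=1: ok; after: ALU=0 MUL=1 MEM=0 BR=1, R=1, W=2
[2] MEM needs rd=1 wr=1: FU; after: ALU=0 MUL=1 MEM=0 BR=1, R=1, W=2
[3] ALU needs rd=2 wr=1: FU; after: ALU=0 MUL=1 MEM=0 BR=1, R=1, W=2
[4] ALU needs rd=2 wr=1: FU; after: ALU=0 MUL=1 MEM=0 BR=1, R=1, W=2
[5] MEM needs rd=2 wr=0: FU; after: ALU=0 MUL=1 MEM=0 BR=1, R=1, W=2
[6] MEM needs rd=1 wr=1: FU; after: ALU=0 MUL=1 MEM=0 BR=1, R=1, W=2
[7] MUL needs rd=2 wr=1: RD_PORT; after: ALU=0 MUL=1 MEM=0 BR=1, R=1, W=2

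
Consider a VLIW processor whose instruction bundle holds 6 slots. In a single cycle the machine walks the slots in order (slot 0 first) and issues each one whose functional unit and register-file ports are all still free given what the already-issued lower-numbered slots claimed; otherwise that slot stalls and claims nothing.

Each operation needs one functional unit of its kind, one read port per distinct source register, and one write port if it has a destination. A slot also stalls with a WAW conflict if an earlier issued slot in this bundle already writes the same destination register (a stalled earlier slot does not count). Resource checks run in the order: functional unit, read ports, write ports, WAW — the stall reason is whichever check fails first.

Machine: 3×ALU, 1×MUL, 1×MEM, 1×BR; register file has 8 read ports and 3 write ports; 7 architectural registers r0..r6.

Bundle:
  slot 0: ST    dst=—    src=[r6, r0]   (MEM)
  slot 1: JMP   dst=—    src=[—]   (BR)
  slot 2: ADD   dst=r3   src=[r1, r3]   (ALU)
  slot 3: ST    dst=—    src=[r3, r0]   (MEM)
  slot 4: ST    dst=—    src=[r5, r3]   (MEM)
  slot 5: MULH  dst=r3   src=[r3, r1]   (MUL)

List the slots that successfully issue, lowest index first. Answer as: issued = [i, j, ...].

(0) want 1×MEM +2rd +0wr — yes → AL3|MU1|ME0|BR1|rd6|wr3
(1) want 1×BR +0rd +0wr — yes → AL3|MU1|ME0|BR0|rd6|wr3
(2) want 1×ALU +2rd +1wr — yes → AL2|MU1|ME0|BR0|rd4|wr2
(3) want 1×MEM +2rd +0wr — FU → AL2|MU1|ME0|BR0|rd4|wr2
(4) want 1×MEM +2rd +0wr — FU → AL2|MU1|ME0|BR0|rd4|wr2
(5) want 1×MUL +2rd +1wr — WAW → AL2|MU1|ME0|BR0|rd4|wr2

issued = [0, 1, 2]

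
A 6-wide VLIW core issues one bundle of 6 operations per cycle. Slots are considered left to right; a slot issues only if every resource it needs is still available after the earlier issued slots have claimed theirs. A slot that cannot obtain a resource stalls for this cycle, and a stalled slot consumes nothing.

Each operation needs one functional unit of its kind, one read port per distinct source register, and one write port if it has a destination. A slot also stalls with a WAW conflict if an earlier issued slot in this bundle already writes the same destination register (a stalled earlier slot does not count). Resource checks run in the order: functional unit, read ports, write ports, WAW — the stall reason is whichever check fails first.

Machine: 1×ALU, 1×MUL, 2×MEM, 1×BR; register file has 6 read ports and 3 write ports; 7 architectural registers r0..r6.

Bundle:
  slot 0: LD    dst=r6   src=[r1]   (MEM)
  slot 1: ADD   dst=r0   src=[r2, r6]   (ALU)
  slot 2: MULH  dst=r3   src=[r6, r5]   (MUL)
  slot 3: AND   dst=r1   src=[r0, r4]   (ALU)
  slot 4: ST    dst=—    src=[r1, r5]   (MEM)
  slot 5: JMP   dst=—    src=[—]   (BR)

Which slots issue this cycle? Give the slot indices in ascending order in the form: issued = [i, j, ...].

#0 MEM src=r1 dispatched  <A:1 Mu:1 Ld:1 B:1 rd:5 wr:2>
#1 ALU src=r2,r6 dispatched  <A:0 Mu:1 Ld:1 B:1 rd:3 wr:1>
#2 MUL src=r6,r5 dispatched  <A:0 Mu:0 Ld:1 B:1 rd:1 wr:0>
#3 ALU src=r0,r4 held:FU  <A:0 Mu:0 Ld:1 B:1 rd:1 wr:0>
#4 MEM src=r1,r5 held:RD_PORT  <A:0 Mu:0 Ld:1 B:1 rd:1 wr:0>
#5 BR src=- dispatched  <A:0 Mu:0 Ld:1 B:0 rd:1 wr:0>

issued = [0, 1, 2, 5]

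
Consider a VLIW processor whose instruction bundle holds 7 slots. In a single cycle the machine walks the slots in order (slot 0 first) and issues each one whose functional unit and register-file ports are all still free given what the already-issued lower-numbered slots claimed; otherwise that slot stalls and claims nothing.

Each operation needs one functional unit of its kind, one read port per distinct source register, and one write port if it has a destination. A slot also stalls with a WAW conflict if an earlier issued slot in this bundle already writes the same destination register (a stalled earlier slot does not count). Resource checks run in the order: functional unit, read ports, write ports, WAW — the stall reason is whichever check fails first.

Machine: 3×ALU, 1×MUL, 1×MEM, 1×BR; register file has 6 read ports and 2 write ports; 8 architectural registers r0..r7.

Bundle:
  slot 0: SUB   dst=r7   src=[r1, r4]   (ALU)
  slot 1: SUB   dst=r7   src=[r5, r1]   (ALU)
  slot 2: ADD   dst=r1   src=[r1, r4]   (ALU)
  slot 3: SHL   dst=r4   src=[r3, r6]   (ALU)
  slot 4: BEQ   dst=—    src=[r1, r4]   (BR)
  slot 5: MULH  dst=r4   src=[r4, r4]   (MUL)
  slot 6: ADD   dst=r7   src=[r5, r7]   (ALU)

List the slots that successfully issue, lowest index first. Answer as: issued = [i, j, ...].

issued = [0, 2, 4]

slot 0 (ALU): ISSUE — free A2,Mu1,Ld1,B1 rp4 wp1
slot 1 (ALU): stall WAW — free A2,Mu1,Ld1,B1 rp4 wp1
slot 2 (ALU): ISSUE — free A1,Mu1,Ld1,B1 rp2 wp0
slot 3 (ALU): stall WR_PORT — free A1,Mu1,Ld1,B1 rp2 wp0
slot 4 (BR): ISSUE — free A1,Mu1,Ld1,B0 rp0 wp0
slot 5 (MUL): stall RD_PORT — free A1,Mu1,Ld1,B0 rp0 wp0
slot 6 (ALU): stall RD_PORT — free A1,Mu1,Ld1,B0 rp0 wp0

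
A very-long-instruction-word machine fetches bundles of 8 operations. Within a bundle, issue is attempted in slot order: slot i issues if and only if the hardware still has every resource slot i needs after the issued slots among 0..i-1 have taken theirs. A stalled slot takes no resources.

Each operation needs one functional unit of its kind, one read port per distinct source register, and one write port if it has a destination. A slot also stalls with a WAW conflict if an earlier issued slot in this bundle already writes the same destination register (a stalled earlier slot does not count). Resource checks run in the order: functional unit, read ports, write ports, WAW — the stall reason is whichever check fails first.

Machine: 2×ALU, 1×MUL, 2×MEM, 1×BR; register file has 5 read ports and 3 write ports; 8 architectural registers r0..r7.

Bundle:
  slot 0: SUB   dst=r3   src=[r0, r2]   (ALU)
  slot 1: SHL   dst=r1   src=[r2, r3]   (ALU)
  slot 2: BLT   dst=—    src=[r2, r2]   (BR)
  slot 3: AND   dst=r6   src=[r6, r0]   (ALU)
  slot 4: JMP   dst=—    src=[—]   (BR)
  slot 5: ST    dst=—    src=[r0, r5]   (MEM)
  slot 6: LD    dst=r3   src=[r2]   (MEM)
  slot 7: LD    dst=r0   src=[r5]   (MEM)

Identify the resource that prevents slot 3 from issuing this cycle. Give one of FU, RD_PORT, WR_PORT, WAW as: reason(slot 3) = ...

reason(slot 3) = FU

slot 0 (ALU): ISSUE — free A1,Mu1,Ld2,B1 rp3 wp2
slot 1 (ALU): ISSUE — free A0,Mu1,Ld2,B1 rp1 wp1
slot 2 (BR): ISSUE — free A0,Mu1,Ld2,B0 rp0 wp1
slot 3 (ALU): stall FU — free A0,Mu1,Ld2,B0 rp0 wp1
slot 4 (BR): stall FU — free A0,Mu1,Ld2,B0 rp0 wp1
slot 5 (MEM): stall RD_PORT — free A0,Mu1,Ld2,B0 rp0 wp1
slot 6 (MEM): stall RD_PORT — free A0,Mu1,Ld2,B0 rp0 wp1
slot 7 (MEM): stall RD_PORT — free A0,Mu1,Ld2,B0 rp0 wp1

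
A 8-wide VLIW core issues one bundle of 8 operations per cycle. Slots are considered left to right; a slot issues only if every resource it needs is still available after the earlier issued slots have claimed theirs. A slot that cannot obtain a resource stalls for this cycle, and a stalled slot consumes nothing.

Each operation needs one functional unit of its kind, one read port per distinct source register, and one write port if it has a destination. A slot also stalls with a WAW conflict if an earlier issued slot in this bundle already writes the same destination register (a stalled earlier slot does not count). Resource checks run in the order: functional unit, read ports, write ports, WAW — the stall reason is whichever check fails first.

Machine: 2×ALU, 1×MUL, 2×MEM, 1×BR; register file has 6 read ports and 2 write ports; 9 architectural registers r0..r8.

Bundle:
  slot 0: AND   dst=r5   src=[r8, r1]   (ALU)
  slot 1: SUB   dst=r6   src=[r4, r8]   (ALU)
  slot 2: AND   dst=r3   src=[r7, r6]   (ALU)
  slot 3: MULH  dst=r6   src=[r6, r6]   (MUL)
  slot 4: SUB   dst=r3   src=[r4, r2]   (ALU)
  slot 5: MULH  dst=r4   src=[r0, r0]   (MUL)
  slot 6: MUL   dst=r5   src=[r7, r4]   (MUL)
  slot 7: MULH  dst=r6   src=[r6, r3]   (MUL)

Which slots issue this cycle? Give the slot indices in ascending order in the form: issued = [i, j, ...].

issued = [0, 1]

slot 0 (ALU): ISSUE — free A1,Mu1,Ld2,B1 rp4 wp1
slot 1 (ALU): ISSUE — free A0,Mu1,Ld2,B1 rp2 wp0
slot 2 (ALU): stall FU — free A0,Mu1,Ld2,B1 rp2 wp0
slot 3 (MUL): stall WR_PORT — free A0,Mu1,Ld2,B1 rp2 wp0
slot 4 (ALU): stall FU — free A0,Mu1,Ld2,B1 rp2 wp0
slot 5 (MUL): stall WR_PORT — free A0,Mu1,Ld2,B1 rp2 wp0
slot 6 (MUL): stall WR_PORT — free A0,Mu1,Ld2,B1 rp2 wp0
slot 7 (MUL): stall WR_PORT — free A0,Mu1,Ld2,B1 rp2 wp0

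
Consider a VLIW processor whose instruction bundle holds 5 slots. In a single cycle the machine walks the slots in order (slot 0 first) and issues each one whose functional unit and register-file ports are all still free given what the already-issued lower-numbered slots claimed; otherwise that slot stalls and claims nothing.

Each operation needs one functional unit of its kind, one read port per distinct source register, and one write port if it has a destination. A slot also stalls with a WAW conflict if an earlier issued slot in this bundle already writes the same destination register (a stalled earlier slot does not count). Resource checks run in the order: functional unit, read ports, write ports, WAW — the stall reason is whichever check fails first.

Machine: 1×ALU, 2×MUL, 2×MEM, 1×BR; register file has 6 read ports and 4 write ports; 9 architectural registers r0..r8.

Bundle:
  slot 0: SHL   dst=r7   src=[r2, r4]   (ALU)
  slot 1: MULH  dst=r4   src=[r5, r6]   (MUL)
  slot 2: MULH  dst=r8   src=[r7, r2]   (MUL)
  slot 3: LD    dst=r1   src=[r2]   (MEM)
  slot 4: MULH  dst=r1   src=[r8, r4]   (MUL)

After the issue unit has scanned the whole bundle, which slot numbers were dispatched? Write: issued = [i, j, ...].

issued = [0, 1, 2]

slot 0 (ALU): ISSUE — free A0,Mu2,Ld2,B1 rp4 wp3
slot 1 (MUL): ISSUE — free A0,Mu1,Ld2,B1 rp2 wp2
slot 2 (MUL): ISSUE — free A0,Mu0,Ld2,B1 rp0 wp1
slot 3 (MEM): stall RD_PORT — free A0,Mu0,Ld2,B1 rp0 wp1
slot 4 (MUL): stall FU — free A0,Mu0,Ld2,B1 rp0 wp1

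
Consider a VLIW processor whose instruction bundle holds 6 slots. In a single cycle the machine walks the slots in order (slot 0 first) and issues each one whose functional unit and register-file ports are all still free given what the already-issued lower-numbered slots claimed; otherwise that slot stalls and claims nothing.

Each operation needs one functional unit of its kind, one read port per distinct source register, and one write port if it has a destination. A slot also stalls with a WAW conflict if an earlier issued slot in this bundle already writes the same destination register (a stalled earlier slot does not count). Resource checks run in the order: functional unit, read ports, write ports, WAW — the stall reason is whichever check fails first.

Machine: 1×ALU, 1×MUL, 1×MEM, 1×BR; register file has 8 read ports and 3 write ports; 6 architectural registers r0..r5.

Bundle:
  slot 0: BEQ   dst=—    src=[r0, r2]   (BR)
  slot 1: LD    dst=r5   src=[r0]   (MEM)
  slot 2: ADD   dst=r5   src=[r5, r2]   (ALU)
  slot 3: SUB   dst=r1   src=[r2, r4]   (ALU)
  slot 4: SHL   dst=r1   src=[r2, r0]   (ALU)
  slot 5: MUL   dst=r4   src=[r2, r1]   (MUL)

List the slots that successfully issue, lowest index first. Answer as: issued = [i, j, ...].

(0) want 1×BR +2rd +0wr — yes → AL1|MU1|ME1|BR0|rd6|wr3
(1) want 1×MEM +1rd +1wr — yes → AL1|MU1|ME0|BR0|rd5|wr2
(2) want 1×ALU +2rd +1wr — WAW → AL1|MU1|ME0|BR0|rd5|wr2
(3) want 1×ALU +2rd +1wr — yes → AL0|MU1|ME0|BR0|rd3|wr1
(4) want 1×ALU +2rd +1wr — FU → AL0|MU1|ME0|BR0|rd3|wr1
(5) want 1×MUL +2rd +1wr — yes → AL0|MU0|ME0|BR0|rd1|wr0

issued = [0, 1, 3, 5]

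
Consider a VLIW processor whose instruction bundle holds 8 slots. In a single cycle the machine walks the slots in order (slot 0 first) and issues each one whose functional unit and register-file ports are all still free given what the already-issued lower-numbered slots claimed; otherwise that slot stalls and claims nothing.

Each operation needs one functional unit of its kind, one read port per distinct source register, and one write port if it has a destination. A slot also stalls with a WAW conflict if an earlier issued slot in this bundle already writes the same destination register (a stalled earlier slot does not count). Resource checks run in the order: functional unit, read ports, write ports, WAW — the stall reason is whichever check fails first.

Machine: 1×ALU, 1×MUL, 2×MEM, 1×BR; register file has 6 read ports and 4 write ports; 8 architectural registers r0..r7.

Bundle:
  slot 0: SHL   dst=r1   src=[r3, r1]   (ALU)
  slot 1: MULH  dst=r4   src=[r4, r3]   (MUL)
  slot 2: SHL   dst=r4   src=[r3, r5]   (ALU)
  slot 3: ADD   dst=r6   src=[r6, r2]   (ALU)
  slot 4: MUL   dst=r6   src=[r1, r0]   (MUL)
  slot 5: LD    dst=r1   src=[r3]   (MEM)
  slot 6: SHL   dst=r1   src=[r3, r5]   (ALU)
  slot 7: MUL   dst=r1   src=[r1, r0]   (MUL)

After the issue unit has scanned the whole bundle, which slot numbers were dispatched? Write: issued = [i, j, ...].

  0. ALU→r1 ⇒ go  {0A/1Mu/2Ld/1B | 4r 3w}
  1. MUL→r4 ⇒ go  {0A/0Mu/2Ld/1B | 2r 2w}
  2. ALU→r4 ⇒ no(FU)  {0A/0Mu/2Ld/1B | 2r 2w}
  3. ALU→r6 ⇒ no(FU)  {0A/0Mu/2Ld/1B | 2r 2w}
  4. MUL→r6 ⇒ no(FU)  {0A/0Mu/2Ld/1B | 2r 2w}
  5. MEM→r1 ⇒ no(WAW)  {0A/0Mu/2Ld/1B | 2r 2w}
  6. ALU→r1 ⇒ no(FU)  {0A/0Mu/2Ld/1B | 2r 2w}
  7. MUL→r1 ⇒ no(FU)  {0A/0Mu/2Ld/1B | 2r 2w}

issued = [0, 1]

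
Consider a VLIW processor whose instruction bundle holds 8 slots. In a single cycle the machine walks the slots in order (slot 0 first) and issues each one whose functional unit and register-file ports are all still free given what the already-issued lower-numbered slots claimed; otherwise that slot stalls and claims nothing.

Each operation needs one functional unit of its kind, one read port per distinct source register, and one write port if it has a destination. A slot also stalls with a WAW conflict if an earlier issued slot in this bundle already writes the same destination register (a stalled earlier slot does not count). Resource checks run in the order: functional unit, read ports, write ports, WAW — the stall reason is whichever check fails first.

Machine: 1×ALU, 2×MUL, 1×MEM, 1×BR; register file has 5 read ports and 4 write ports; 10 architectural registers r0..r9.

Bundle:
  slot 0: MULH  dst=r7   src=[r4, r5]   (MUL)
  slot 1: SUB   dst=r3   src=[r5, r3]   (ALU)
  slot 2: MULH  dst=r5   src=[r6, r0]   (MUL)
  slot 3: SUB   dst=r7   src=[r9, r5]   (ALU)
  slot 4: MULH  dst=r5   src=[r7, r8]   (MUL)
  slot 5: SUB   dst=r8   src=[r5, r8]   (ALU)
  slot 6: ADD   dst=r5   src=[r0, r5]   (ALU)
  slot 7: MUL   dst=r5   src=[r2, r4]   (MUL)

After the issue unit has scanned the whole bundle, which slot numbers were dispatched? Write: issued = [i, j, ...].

issued = [0, 1]

#0 MUL src=r4,r5 dispatched  <A:1 Mu:1 Ld:1 B:1 rd:3 wr:3>
#1 ALU src=r5,r3 dispatched  <A:0 Mu:1 Ld:1 B:1 rd:1 wr:2>
#2 MUL src=r6,r0 held:RD_PORT  <A:0 Mu:1 Ld:1 B:1 rd:1 wr:2>
#3 ALU src=r9,r5 held:FU  <A:0 Mu:1 Ld:1 B:1 rd:1 wr:2>
#4 MUL src=r7,r8 held:RD_PORT  <A:0 Mu:1 Ld:1 B:1 rd:1 wr:2>
#5 ALU src=r5,r8 held:FU  <A:0 Mu:1 Ld:1 B:1 rd:1 wr:2>
#6 ALU src=r0,r5 held:FU  <A:0 Mu:1 Ld:1 B:1 rd:1 wr:2>
#7 MUL src=r2,r4 held:RD_PORT  <A:0 Mu:1 Ld:1 B:1 rd:1 wr:2>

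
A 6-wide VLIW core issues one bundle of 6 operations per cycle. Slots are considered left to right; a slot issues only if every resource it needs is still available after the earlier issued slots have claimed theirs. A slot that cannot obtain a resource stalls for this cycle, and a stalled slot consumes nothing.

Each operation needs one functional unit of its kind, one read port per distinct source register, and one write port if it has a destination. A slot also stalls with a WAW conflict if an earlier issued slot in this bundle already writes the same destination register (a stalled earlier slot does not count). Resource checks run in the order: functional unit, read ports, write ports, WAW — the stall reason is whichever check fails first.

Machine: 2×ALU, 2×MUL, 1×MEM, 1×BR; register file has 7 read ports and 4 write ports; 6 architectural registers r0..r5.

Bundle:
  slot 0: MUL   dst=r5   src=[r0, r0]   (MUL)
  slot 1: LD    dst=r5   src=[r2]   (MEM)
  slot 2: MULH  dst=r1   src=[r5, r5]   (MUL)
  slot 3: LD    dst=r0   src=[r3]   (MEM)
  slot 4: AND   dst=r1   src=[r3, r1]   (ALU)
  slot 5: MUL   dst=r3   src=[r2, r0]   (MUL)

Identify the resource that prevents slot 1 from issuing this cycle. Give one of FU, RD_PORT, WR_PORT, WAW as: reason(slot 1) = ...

[0] MUL needs rd=1 wr=1: ok; after: ALU=2 MUL=1 MEM=1 BR=1, R=6, W=3
[1] MEM needs rd=1 wr=1: WAW; after: ALU=2 MUL=1 MEM=1 BR=1, R=6, W=3
[2] MUL needs rd=1 wr=1: ok; after: ALU=2 MUL=0 MEM=1 BR=1, R=5, W=2
[3] MEM needs rd=1 wr=1: ok; after: ALU=2 MUL=0 MEM=0 BR=1, R=4, W=1
[4] ALU needs rd=2 wr=1: WAW; after: ALU=2 MUL=0 MEM=0 BR=1, R=4, W=1
[5] MUL needs rd=2 wr=1: FU; after: ALU=2 MUL=0 MEM=0 BR=1, R=4, W=1

reason(slot 1) = WAW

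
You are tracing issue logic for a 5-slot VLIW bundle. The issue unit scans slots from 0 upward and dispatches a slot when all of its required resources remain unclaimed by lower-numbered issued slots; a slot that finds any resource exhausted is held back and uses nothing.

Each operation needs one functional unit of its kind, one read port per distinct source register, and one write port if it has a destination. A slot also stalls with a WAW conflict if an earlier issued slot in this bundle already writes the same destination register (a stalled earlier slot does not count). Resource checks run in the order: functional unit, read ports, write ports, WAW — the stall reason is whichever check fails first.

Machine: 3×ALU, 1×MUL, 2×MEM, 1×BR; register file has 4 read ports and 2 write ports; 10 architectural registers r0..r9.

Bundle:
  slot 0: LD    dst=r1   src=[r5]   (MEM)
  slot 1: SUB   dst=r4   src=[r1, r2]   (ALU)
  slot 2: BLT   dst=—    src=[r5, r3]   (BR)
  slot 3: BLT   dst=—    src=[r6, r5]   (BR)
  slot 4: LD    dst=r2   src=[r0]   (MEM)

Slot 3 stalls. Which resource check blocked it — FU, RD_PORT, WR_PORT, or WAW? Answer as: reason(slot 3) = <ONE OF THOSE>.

reason(slot 3) = RD_PORT

[0] MEM needs rd=1 wr=1: ok; after: ALU=3 MUL=1 MEM=1 BR=1, R=3, W=1
[1] ALU needs rd=2 wr=1: ok; after: ALU=2 MUL=1 MEM=1 BR=1, R=1, W=0
[2] BR needs rd=2 wr=0: RD_PORT; after: ALU=2 MUL=1 MEM=1 BR=1, R=1, W=0
[3] BR needs rd=2 wr=0: RD_PORT; after: ALU=2 MUL=1 MEM=1 BR=1, R=1, W=0
[4] MEM needs rd=1 wr=1: WR_PORT; after: ALU=2 MUL=1 MEM=1 BR=1, R=1, W=0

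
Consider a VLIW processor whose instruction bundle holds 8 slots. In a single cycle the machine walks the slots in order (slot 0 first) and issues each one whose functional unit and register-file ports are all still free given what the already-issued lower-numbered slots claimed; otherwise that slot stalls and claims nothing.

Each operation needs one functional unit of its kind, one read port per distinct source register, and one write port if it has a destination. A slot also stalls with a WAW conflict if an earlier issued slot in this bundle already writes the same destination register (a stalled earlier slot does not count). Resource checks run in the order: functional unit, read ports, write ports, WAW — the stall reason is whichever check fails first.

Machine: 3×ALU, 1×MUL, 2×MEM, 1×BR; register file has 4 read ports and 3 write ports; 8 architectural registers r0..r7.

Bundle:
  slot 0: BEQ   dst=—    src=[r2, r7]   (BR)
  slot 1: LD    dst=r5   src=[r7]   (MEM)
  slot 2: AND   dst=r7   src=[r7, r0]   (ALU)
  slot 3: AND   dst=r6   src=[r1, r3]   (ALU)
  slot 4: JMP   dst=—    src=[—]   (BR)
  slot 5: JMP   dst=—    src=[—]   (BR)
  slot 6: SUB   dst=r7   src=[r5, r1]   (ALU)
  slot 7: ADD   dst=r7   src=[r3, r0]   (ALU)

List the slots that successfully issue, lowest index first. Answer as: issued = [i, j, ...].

  0. BR ⇒ go  {3A/1Mu/2Ld/0B | 2r 3w}
  1. MEM→r5 ⇒ go  {3A/1Mu/1Ld/0B | 1r 2w}
  2. ALU→r7 ⇒ no(RD_PORT)  {3A/1Mu/1Ld/0B | 1r 2w}
  3. ALU→r6 ⇒ no(RD_PORT)  {3A/1Mu/1Ld/0B | 1r 2w}
  4. BR ⇒ no(FU)  {3A/1Mu/1Ld/0B | 1r 2w}
  5. BR ⇒ no(FU)  {3A/1Mu/1Ld/0B | 1r 2w}
  6. ALU→r7 ⇒ no(RD_PORT)  {3A/1Mu/1Ld/0B | 1r 2w}
  7. ALU→r7 ⇒ no(RD_PORT)  {3A/1Mu/1Ld/0B | 1r 2w}

issued = [0, 1]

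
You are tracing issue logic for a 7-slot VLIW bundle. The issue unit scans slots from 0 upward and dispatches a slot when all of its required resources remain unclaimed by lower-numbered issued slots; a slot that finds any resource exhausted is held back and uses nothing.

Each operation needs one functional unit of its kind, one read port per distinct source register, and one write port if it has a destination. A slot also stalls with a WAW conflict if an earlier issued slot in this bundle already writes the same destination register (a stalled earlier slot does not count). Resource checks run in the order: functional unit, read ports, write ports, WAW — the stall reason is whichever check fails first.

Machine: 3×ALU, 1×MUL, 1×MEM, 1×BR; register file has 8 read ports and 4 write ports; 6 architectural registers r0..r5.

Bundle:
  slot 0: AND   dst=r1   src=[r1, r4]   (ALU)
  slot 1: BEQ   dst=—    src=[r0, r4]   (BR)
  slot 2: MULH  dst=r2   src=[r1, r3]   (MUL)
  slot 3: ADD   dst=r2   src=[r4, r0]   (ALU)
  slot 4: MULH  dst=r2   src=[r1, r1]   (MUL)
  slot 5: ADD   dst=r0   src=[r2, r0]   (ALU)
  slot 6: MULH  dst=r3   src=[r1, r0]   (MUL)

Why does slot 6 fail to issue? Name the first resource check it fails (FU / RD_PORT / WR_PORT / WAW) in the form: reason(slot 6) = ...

reason(slot 6) = FU

  0. ALU→r1 ⇒ go  {2A/1Mu/1Ld/1B | 6r 3w}
  1. BR ⇒ go  {2A/1Mu/1Ld/0B | 4r 3w}
  2. MUL→r2 ⇒ go  {2A/0Mu/1Ld/0B | 2r 2w}
  3. ALU→r2 ⇒ no(WAW)  {2A/0Mu/1Ld/0B | 2r 2w}
  4. MUL→r2 ⇒ no(FU)  {2A/0Mu/1Ld/0B | 2r 2w}
  5. ALU→r0 ⇒ go  {1A/0Mu/1Ld/0B | 0r 1w}
  6. MUL→r3 ⇒ no(FU)  {1A/0Mu/1Ld/0B | 0r 1w}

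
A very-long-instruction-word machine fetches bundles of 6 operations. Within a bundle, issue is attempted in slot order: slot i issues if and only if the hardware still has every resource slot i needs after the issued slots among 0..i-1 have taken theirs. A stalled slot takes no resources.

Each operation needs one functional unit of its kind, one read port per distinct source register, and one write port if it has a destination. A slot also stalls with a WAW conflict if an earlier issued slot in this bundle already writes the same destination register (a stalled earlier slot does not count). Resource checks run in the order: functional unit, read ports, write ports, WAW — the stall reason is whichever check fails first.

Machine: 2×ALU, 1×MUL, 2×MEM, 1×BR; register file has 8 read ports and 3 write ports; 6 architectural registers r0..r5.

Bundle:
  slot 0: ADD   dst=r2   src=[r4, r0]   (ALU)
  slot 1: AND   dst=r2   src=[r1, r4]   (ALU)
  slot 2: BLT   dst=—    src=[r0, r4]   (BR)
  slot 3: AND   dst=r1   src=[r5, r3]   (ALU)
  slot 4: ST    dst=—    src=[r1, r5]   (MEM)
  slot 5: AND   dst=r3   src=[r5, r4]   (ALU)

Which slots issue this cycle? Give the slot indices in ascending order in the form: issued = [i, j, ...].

slot 0 (ALU): ISSUE — free A1,Mu1,Ld2,B1 rp6 wp2
slot 1 (ALU): stall WAW — free A1,Mu1,Ld2,B1 rp6 wp2
slot 2 (BR): ISSUE — free A1,Mu1,Ld2,B0 rp4 wp2
slot 3 (ALU): ISSUE — free A0,Mu1,Ld2,B0 rp2 wp1
slot 4 (MEM): ISSUE — free A0,Mu1,Ld1,B0 rp0 wp1
slot 5 (ALU): stall FU — free A0,Mu1,Ld1,B0 rp0 wp1

issued = [0, 2, 3, 4]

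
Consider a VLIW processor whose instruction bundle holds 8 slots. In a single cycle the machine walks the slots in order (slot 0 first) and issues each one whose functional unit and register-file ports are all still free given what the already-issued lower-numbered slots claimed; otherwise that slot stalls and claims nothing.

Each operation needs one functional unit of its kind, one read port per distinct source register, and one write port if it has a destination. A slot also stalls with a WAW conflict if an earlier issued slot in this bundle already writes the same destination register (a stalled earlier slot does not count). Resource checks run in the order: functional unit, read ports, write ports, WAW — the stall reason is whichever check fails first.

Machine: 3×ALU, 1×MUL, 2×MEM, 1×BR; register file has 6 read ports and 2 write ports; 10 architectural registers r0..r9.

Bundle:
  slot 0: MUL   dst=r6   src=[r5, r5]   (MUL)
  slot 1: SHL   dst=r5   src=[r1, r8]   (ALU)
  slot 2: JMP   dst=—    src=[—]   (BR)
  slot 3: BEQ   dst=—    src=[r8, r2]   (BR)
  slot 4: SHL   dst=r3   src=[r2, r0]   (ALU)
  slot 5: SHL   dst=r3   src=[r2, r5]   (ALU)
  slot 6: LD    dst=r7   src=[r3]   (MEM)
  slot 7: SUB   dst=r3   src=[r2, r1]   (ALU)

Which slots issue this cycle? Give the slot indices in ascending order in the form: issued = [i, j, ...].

  0. MUL→r6 ⇒ go  {3A/0Mu/2Ld/1B | 5r 1w}
  1. ALU→r5 ⇒ go  {2A/0Mu/2Ld/1B | 3r 0w}
  2. BR ⇒ go  {2A/0Mu/2Ld/0B | 3r 0w}
  3. BR ⇒ no(FU)  {2A/0Mu/2Ld/0B | 3r 0w}
  4. ALU→r3 ⇒ no(WR_PORT)  {2A/0Mu/2Ld/0B | 3r 0w}
  5. ALU→r3 ⇒ no(WR_PORT)  {2A/0Mu/2Ld/0B | 3r 0w}
  6. MEM→r7 ⇒ no(WR_PORT)  {2A/0Mu/2Ld/0B | 3r 0w}
  7. ALU→r3 ⇒ no(WR_PORT)  {2A/0Mu/2Ld/0B | 3r 0w}

issued = [0, 1, 2]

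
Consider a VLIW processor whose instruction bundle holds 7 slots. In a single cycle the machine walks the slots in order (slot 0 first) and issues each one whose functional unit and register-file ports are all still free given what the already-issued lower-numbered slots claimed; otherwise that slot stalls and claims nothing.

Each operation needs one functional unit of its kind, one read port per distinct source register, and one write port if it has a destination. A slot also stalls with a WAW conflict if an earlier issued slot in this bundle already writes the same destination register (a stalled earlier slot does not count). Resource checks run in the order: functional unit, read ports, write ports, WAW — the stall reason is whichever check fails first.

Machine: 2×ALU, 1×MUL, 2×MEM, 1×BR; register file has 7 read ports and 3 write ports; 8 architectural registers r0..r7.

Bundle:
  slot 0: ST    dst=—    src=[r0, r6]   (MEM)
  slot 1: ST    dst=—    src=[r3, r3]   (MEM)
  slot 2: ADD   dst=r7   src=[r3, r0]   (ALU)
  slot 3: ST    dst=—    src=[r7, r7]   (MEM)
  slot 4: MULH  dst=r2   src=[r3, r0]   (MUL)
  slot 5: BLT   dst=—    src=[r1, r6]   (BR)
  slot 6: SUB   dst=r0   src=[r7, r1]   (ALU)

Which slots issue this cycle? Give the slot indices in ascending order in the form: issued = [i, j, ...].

  0. MEM ⇒ go  {2A/1Mu/1Ld/1B | 5r 3w}
  1. MEM ⇒ go  {2A/1Mu/0Ld/1B | 4r 3w}
  2. ALU→r7 ⇒ go  {1A/1Mu/0Ld/1B | 2r 2w}
  3. MEM ⇒ no(FU)  {1A/1Mu/0Ld/1B | 2r 2w}
  4. MUL→r2 ⇒ go  {1A/0Mu/0Ld/1B | 0r 1w}
  5. BR ⇒ no(RD_PORT)  {1A/0Mu/0Ld/1B | 0r 1w}
  6. ALU→r0 ⇒ no(RD_PORT)  {1A/0Mu/0Ld/1B | 0r 1w}

issued = [0, 1, 2, 4]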